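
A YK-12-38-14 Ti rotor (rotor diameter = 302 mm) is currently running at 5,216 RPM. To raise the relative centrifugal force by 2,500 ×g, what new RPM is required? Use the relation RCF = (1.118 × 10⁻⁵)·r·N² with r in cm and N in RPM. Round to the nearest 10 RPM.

6480 RPM

r = 302 mm / 2 = 151 mm = 15.1 cm
Current RCF = 1.118 × 10⁻⁵ × 15.1 × (5216)² = 1.118 × 10⁻⁵ × 15.1 × 27,206,656 ≈ 4,593 × g
Target RCF = 4,593 + 2,500 = 7,093 × g
N² = 7,093 / (16.8818 × 10⁻⁵) = 42,015,662
N ≈ √42,015,662 ≈ 6,481.9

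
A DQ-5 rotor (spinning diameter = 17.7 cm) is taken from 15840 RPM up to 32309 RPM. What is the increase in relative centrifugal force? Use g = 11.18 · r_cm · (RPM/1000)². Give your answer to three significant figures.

r = 17.7 / 2 = 8.85 cm
RCF₁ = 11.18 × 8.85 × (15.84)² = 11.18 × 8.85 × 250.9056 ≈ 24,825.4 × g
RCF₂ = 11.18 × 8.85 × (32.309)² = 11.18 × 8.85 × 1,043.871481 ≈ 103,283.8 × g
Increase = 103,283.8 − 24,825.4 = 78,458.4

≈ 78500 x g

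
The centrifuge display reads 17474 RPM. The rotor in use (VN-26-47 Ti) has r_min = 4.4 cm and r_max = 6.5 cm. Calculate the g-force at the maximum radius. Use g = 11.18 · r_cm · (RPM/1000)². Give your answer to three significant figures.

Use r_max = 6.5 cm.
RCF = 11.18 × r × (N/1000)²
RCF = 11.18 × 6.5 × (17.474)² = 11.18 × 6.5 × 305.340676 ≈ 22,189.1 × g

≈ 22200 × g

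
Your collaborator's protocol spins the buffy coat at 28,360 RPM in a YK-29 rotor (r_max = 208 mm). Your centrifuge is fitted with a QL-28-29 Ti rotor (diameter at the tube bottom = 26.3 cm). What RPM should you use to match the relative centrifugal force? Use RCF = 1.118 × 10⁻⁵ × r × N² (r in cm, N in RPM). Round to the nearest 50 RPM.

35650 RPM

Original rotor: r = 208 mm = 20.8 cm
RCF_original = 1.118 × 10⁻⁵ × 20.8 × (28360)² = 1.118 × 10⁻⁵ × 20.8 × 804,289,600 ≈ 187,032.7 × g
Your rotor: r = 26.3 / 2 = 13.15 cm
187,032.7 = 1.118 × 10⁻⁵ × 13.15 × N²
N² = 187,032.7 / (14.7017 × 10⁻⁵) = 1,272,184,169
N ≈ √1,272,184,169 ≈ 35,667.7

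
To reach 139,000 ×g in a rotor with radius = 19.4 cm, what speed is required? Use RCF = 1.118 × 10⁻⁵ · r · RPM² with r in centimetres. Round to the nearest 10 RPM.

139,000 = 1.118 × 10⁻⁵ × 19.4 × N²
N² = 139,000 / (21.6892 × 10⁻⁵) = 640,871,955
N ≈ √640,871,955 ≈ 25,315.4

25320 RPM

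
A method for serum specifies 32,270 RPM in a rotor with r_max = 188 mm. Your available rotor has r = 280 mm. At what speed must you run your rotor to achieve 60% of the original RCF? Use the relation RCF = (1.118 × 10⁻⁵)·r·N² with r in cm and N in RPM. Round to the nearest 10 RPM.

20480 RPM

Original rotor: r = 188 mm = 18.8 cm
RCF_original = 1.118 × 10⁻⁵ × 18.8 × (32270)² = 1.118 × 10⁻⁵ × 18.8 × 1,041,352,900 ≈ 218,875.7 × g
Target RCF = 0.6 × 218,875.7 ≈ 131,325.4 × g
Your rotor: r = 280 mm = 28.0 cm
131,325.4 = 1.118 × 10⁻⁵ × 28 × N²
N² = 131,325.4 / (31.304 × 10⁻⁵) = 419,516,356
N ≈ √419,516,356 ≈ 20,482.1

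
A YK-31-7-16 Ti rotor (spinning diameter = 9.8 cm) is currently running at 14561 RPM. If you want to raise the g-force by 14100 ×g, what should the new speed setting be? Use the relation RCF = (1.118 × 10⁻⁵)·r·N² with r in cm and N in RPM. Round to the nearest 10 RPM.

r = 9.8 / 2 = 4.9 cm
Current RCF = 1.118 × 10⁻⁵ × 4.9 × (14561)² = 1.118 × 10⁻⁵ × 4.9 × 212,022,721 ≈ 11,615 × g
Target RCF = 11,615 + 14,100 = 25,715 × g
N² = 25,715 / (5.4782 × 10⁻⁵) = 469,406,009
N ≈ √469,406,009 ≈ 21,665.8

≈ 21670 RPM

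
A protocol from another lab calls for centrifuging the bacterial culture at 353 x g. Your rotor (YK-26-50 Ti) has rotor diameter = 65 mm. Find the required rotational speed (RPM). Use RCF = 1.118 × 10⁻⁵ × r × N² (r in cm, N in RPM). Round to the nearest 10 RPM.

≈ 3120 RPM

r = 65 mm / 2 = 32.5 mm = 3.25 cm
RCF = 1.118 × 10⁻⁵ × r × N²
353 = 1.118 × 10⁻⁵ × 3.25 × N²
N² = 353 / (3.6335 × 10⁻⁵) = 9,715,151
N ≈ √9,715,151 ≈ 3,116.9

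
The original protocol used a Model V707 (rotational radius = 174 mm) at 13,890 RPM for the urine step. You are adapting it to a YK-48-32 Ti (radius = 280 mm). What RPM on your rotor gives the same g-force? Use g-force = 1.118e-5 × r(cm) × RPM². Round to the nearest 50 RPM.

10950 RPM

Original rotor: r = 174 mm = 17.4 cm
RCF = 1.118 × 10⁻⁵ × r × N²
RCF_original = 1.118 × 10⁻⁵ × 17.4 × (13890)² = 1.118 × 10⁻⁵ × 17.4 × 192,932,100 ≈ 37,531.5 × g
Your rotor: r = 280 mm = 28.0 cm
37,531.5 = 1.118 × 10⁻⁵ × 28 × N²
N² = 37,531.5 / (31.304 × 10⁻⁵) = 119,893,624
N ≈ √119,893,624 ≈ 10,949.6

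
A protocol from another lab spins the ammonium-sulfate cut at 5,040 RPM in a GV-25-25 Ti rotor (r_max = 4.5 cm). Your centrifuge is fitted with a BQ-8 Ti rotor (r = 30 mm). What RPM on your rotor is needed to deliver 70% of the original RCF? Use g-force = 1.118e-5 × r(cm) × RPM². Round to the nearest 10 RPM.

≈ 5160 RPM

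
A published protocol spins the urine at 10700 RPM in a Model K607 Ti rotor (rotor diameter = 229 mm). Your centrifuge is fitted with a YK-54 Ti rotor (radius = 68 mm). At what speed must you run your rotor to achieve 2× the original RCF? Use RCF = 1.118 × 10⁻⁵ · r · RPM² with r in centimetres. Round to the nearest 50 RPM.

Original rotor: r = 229 mm / 2 = 114.5 mm = 11.45 cm
RCF_original = 1.118 × 10⁻⁵ × 11.45 × (10700)² = 1.118 × 10⁻⁵ × 11.45 × 114,490,000 ≈ 14,656 × g
Target RCF = 2 × 14,656 ≈ 29,312 × g
Your rotor: r = 68 mm = 6.8 cm
29,312 = 1.118 × 10⁻⁵ × 6.8 × N²
N² = 29,312 / (7.6024 × 10⁻⁵) = 385,562,454
N ≈ √385,562,454 ≈ 19,635.7

19650 RPM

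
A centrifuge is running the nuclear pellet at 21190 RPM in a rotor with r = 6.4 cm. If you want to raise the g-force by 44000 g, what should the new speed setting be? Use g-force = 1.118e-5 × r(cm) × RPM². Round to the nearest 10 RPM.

32620 RPM

Current RCF = 1.118 × 10⁻⁵ × 6.4 × (21190)² = 1.118 × 10⁻⁵ × 6.4 × 449,016,100 ≈ 32,128 × g
Target RCF = 32,128 + 44,000 = 76,128 × g
N² = 76,128 / (7.1552 × 10⁻⁵) = 1,063,953,488
N ≈ √1,063,953,488 ≈ 32,618.3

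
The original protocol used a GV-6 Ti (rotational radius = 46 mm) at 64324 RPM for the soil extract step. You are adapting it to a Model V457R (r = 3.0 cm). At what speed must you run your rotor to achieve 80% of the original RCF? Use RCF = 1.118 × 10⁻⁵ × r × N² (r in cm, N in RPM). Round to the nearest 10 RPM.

Original rotor: r = 46 mm = 4.6 cm
RCF = 1.118 × 10⁻⁵ × r × N²
RCF_original = 1.118 × 10⁻⁵ × 4.6 × (64324)² = 1.118 × 10⁻⁵ × 4.6 × 4,137,576,976 ≈ 212,787.3 × g
Target RCF = 0.8 × 212,787.3 ≈ 170,229.8 × g
170,229.8 = 1.118 × 10⁻⁵ × 3 × N²
N² = 170,229.8 / (3.354 × 10⁻⁵) = 5,075,426,357
N ≈ √5,075,426,357 ≈ 71,242.0

≈ 71240 RPM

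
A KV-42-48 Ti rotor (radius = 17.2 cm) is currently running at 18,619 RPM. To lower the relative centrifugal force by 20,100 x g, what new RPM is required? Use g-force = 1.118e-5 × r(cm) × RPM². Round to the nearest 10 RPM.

N₂ ≈ 15560 RPM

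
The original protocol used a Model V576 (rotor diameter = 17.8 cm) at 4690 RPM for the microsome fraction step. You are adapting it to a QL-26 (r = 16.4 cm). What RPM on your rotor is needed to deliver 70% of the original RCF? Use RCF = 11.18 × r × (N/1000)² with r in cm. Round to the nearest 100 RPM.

Original rotor: r = 17.8 / 2 = 8.9 cm
RCF_original = 11.18 × 8.9 × (4.69)² = 11.18 × 8.9 × 21.9961 ≈ 2,188.7 × g
Target RCF = 0.7 × 2,188.7 ≈ 1,532.1 × g
1,532.1 = 11.18 × 16.4 × (N/1000)²
(N/1000)² = 1,532.1 / 183.352 = 8.356058
N = 1000 × √8.356058 ≈ 2,890.7

≈ 2900 RPM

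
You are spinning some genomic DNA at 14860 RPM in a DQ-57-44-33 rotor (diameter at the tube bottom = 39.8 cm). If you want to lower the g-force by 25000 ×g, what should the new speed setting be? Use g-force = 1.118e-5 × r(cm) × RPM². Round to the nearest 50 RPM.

≈ 10400 RPM

r = 39.8 / 2 = 19.9 cm
Current RCF = 1.118 × 10⁻⁵ × 19.9 × (14860)² = 1.118 × 10⁻⁵ × 19.9 × 220,819,600 ≈ 49,128.4 × g
Target RCF = 49,128.4 − 25,000 = 24,128.4 × g
N² = 24,128.4 / (22.2482 × 10⁻⁵) = 108,451,021
N ≈ √108,451,021 ≈ 10,414.0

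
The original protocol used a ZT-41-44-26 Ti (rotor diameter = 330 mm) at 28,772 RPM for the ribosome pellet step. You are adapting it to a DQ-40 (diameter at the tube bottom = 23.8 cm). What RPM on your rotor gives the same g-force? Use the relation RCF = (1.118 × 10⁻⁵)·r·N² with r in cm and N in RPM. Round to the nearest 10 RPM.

Original rotor: r = 330 mm / 2 = 165 mm = 16.5 cm
RCF_original = 1.118 × 10⁻⁵ × 16.5 × (28772)² = 1.118 × 10⁻⁵ × 16.5 × 827,827,984 ≈ 152,709.4 × g
Your rotor: r = 23.8 / 2 = 11.9 cm
152,709.4 = 1.118 × 10⁻⁵ × 11.9 × N²
N² = 152,709.4 / (13.3042 × 10⁻⁵) = 1,147,828,505
N ≈ √1,147,828,505 ≈ 33,879.6

33880 RPM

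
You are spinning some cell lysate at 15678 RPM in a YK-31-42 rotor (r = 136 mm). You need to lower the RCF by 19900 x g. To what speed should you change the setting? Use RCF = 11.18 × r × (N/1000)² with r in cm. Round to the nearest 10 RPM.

r = 136 mm = 13.6 cm
Current RCF = 11.18 × 13.6 × (15.678)² = 11.18 × 13.6 × 245.799684 ≈ 37,373.4 × g
Target RCF = 37,373.4 − 19,900 = 17,473.4 × g
(N/1000)² = 17,473.4 / 152.048 = 114.9203
N = 1000 × √114.9203 ≈ 10,720.1

≈ 10720 RPM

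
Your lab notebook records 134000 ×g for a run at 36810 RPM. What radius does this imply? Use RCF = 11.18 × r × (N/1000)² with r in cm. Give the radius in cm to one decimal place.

≈ 8.8 cm

134000 = 11.18 × r × (36.81)²
r = 134000 / (11.18 × 1354.9761) = 134000 / 15148.63 ≈ 8.846 cm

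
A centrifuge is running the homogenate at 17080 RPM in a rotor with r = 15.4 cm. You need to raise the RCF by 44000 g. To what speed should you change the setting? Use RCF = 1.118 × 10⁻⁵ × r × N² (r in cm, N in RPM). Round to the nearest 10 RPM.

23390 RPM

Current RCF = 1.118 × 10⁻⁵ × 15.4 × (17080)² = 1.118 × 10⁻⁵ × 15.4 × 291,726,400 ≈ 50,227.1 × g
Target RCF = 50,227.1 + 44,000 = 94,227.1 × g
N² = 94,227.1 / (17.2172 × 10⁻⁵) = 547,284,692
N ≈ √547,284,692 ≈ 23,394.1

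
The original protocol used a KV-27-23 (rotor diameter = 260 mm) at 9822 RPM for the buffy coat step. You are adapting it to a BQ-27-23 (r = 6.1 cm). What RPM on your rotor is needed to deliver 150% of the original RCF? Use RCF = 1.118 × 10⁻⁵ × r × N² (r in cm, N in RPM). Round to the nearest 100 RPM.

≈ 17600 RPM

Original rotor: r = 260 mm / 2 = 130 mm = 13 cm
RCF_original = 1.118 × 10⁻⁵ × 13 × (9822)² = 1.118 × 10⁻⁵ × 13 × 96,471,684 ≈ 14,021.2 × g
Target RCF = 1.5 × 14,021.2 ≈ 21,031.8 × g
21,031.8 = 1.118 × 10⁻⁵ × 6.1 × N²
N² = 21,031.8 / (6.8198 × 10⁻⁵) = 308,393,208
N ≈ √308,393,208 ≈ 17,561.1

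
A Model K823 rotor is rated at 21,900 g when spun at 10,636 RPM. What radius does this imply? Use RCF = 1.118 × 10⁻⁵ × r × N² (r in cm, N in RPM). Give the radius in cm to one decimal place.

17.3 cm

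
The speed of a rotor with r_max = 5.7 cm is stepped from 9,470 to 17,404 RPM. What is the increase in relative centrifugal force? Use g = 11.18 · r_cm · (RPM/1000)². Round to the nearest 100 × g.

≈ 13600 × g

RCF₁ = 11.18 × 5.7 × (9.47)² = 11.18 × 5.7 × 89.6809 ≈ 5,715 × g
RCF₂ = 11.18 × 5.7 × (17.404)² = 11.18 × 5.7 × 302.899216 ≈ 19,302.6 × g
Increase = 19,302.6 − 5,715 = 13,587.6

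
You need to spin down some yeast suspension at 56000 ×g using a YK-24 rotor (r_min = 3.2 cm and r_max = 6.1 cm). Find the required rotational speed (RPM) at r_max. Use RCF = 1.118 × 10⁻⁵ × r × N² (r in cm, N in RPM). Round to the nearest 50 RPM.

28650 RPM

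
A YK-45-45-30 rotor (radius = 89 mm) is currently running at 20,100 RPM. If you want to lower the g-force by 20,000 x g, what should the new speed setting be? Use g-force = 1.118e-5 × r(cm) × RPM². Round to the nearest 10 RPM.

r = 89 mm = 8.9 cm
Current RCF = 1.118 × 10⁻⁵ × 8.9 × (20100)² = 1.118 × 10⁻⁵ × 8.9 × 404,010,000 ≈ 40,199.8 × g
Target RCF = 40,199.8 − 20,000 = 20,199.8 × g
N² = 20,199.8 / (9.9502 × 10⁻⁵) = 203,008,985
N ≈ √203,008,985 ≈ 14,248.1

14250 RPM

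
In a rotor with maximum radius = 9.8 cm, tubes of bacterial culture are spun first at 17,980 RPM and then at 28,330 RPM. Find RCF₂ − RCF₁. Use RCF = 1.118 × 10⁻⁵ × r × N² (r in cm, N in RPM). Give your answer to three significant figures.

RCF₁ = 1.118 × 10⁻⁵ × 9.8 × (17980)² = 1.118 × 10⁻⁵ × 9.8 × 323,280,400 ≈ 35,419.9 × g
RCF₂ = 1.118 × 10⁻⁵ × 9.8 × (28330)² = 1.118 × 10⁻⁵ × 9.8 × 802,588,900 ≈ 87,934.9 × g
Increase = 87,934.9 − 35,419.9 = 52,515

52500 ×g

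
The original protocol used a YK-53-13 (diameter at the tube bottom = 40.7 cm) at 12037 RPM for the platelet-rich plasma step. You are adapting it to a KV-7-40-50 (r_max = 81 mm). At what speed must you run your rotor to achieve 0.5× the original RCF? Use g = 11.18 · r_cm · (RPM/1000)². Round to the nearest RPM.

Original rotor: r = 40.7 / 2 = 20.35 cm
RCF_original = 11.18 × 20.35 × (12.037)² = 11.18 × 20.35 × 144.889369 ≈ 32,964.2 × g
Target RCF = 0.5 × 32,964.2 ≈ 16,482.1 × g
Your rotor: r = 81 mm = 8.1 cm
16,482.1 = 11.18 × 8.1 × (N/1000)²
(N/1000)² = 16,482.1 / 90.558 = 182.006
N = 1000 × √182.006 ≈ 13,491.0

13491 RPM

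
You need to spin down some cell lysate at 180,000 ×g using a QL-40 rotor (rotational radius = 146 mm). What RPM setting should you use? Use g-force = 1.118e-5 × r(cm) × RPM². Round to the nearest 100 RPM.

r = 146 mm = 14.6 cm
180,000 = 1.118 × 10⁻⁵ × 14.6 × N²
N² = 180,000 / (16.3228 × 10⁻⁵) = 1,102,751,979
N ≈ √1,102,751,979 ≈ 33,207.7

≈ 33200 RPM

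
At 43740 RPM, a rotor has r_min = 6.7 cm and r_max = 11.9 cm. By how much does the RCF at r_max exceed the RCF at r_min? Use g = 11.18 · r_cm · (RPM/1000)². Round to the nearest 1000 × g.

RCF_max = 11.18 × 11.9 × (43.74)² = 11.18 × 11.9 × 1,913.1876 ≈ 254,534.3 × g
RCF_min = 11.18 × 6.7 × (43.74)² = 11.18 × 6.7 × 1,913.1876 ≈ 143,309.2 × g
ΔRCF = 254,534.3 − 143,309.2 = 111,225.1

111000 x g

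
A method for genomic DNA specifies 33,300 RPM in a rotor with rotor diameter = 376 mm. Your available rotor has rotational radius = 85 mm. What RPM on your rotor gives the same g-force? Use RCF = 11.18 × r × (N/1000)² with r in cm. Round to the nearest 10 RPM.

Original rotor: r = 376 mm / 2 = 188 mm = 18.8 cm
RCF = 11.18 × r × (N/1000)²
RCF_original = 11.18 × 18.8 × (33.3)² = 11.18 × 18.8 × 1,108.89 ≈ 233,070.9 × g
Your rotor: r = 85 mm = 8.5 cm
233,070.9 = 11.18 × 8.5 × (N/1000)²
(N/1000)² = 233,070.9 / 95.03 = 2452.603
N = 1000 × √2452.603 ≈ 49,523.8

49520 RPM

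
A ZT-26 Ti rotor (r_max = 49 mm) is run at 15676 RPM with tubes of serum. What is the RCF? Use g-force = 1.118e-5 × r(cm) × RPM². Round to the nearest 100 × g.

≈ 13500 x g

r = 49 mm = 4.9 cm
RCF = 1.118 × 10⁻⁵ × r × N²
RCF = 1.118 × 10⁻⁵ × 4.9 × (15676)² = 1.118 × 10⁻⁵ × 4.9 × 245,736,976 ≈ 13,462 × g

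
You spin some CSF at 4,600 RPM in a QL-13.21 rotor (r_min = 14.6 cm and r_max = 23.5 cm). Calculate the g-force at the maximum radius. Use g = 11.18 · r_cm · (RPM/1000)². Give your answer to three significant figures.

5560 x g

Use r_max = 23.5 cm.
RCF = 11.18 × 23.5 × (4.6)² = 11.18 × 23.5 × 21.16 ≈ 5,559.4 × g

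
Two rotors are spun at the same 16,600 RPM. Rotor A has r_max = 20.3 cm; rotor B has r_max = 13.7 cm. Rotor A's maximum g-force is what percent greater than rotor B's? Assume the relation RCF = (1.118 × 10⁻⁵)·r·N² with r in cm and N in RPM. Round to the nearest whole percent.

48%

At equal RPM, RCF scales linearly with r: ratio = 20.3 / 13.7 = 1.4818.
So rotor A delivers 48.2% more g-force.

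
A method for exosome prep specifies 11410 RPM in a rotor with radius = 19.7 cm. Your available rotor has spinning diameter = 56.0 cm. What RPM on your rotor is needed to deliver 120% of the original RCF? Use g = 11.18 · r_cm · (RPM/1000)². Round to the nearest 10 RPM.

10480 RPM

RCF = 11.18 × r × (N/1000)²
RCF_original = 11.18 × 19.7 × (11.41)² = 11.18 × 19.7 × 130.1881 ≈ 28,673.4 × g
Target RCF = 1.2 × 28,673.4 ≈ 34,408.1 × g
Your rotor: r = 56.0 / 2 = 28 cm
34,408.1 = 11.18 × 28 × (N/1000)²
(N/1000)² = 34,408.1 / 313.04 = 109.916
N = 1000 × √109.916 ≈ 10,484.1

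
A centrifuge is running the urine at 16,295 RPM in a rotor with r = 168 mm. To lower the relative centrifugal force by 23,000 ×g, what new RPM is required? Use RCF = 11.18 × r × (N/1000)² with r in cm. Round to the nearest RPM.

N₂ ≈ 11961 RPM

r = 168 mm = 16.8 cm
Current RCF = 11.18 × 16.8 × (16.295)² = 11.18 × 16.8 × 265.527025 ≈ 49,872.3 × g
Target RCF = 49,872.3 − 23,000 = 26,872.3 × g
(N/1000)² = 26,872.3 / 187.824 = 143.0717
N = 1000 × √143.0717 ≈ 11,961.3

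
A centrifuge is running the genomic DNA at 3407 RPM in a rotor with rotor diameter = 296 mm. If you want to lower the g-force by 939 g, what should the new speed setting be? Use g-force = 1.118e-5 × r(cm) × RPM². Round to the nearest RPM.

2436 RPM

r = 296 mm / 2 = 148 mm = 14.8 cm
Current RCF = 1.118 × 10⁻⁵ × 14.8 × (3407)² = 1.118 × 10⁻⁵ × 14.8 × 11,607,649 ≈ 1,920.6 × g
Target RCF = 1,920.6 − 939 = 981.6 × g
N² = 981.6 / (16.5464 × 10⁻⁵) = 5,932,408
N ≈ √5,932,408 ≈ 2,435.7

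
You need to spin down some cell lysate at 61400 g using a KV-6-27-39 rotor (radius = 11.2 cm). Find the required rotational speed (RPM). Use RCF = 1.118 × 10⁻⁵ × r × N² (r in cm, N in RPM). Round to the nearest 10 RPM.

≈ 22140 RPM

RCF = 1.118 × 10⁻⁵ × r × N²
61,400 = 1.118 × 10⁻⁵ × 11.2 × N²
N² = 61,400 / (12.5216 × 10⁻⁵) = 490,352,671
N ≈ √490,352,671 ≈ 22,143.9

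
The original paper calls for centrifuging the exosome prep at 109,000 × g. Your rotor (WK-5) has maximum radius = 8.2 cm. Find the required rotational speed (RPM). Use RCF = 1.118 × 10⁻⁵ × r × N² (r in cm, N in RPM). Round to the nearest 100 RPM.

RCF = 1.118 × 10⁻⁵ × r × N²
109,000 = 1.118 × 10⁻⁵ × 8.2 × N²
N² = 109,000 / (9.1676 × 10⁻⁵) = 1,188,969,850
N ≈ √1,188,969,850 ≈ 34,481.4

≈ 34500 RPM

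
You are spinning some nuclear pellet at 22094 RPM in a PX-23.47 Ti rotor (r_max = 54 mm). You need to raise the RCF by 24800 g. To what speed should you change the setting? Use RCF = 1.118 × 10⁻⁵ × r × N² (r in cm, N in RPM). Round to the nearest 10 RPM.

r = 54 mm = 5.4 cm
Current RCF = 1.118 × 10⁻⁵ × 5.4 × (22094)² = 1.118 × 10⁻⁵ × 5.4 × 488,144,836 ≈ 29,470.3 × g
Target RCF = 29,470.3 + 24,800 = 54,270.3 × g
N² = 54,270.3 / (6.0372 × 10⁻⁵) = 898,931,624
N ≈ √898,931,624 ≈ 29,982.2

≈ 29980 RPM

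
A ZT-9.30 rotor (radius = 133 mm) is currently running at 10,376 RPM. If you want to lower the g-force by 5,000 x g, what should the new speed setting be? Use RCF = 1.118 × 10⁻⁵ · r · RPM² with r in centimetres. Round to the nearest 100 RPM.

r = 133 mm = 13.3 cm
Current RCF = 1.118 × 10⁻⁵ × 13.3 × (10376)² = 1.118 × 10⁻⁵ × 13.3 × 107,661,376 ≈ 16,008.6 × g
Target RCF = 16,008.6 − 5,000 = 11,008.6 × g
N² = 11,008.6 / (14.8694 × 10⁻⁵) = 74,035,267
N ≈ √74,035,267 ≈ 8,604.4

N₂ ≈ 8600 RPM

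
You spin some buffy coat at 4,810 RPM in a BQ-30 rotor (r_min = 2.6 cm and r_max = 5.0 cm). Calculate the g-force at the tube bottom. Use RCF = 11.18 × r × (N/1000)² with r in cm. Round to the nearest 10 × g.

≈ 1290 × g

Use r_max = 5.0 cm.
RCF = 11.18 × r × (N/1000)²
RCF = 11.18 × 5 × (4.81)² = 11.18 × 5 × 23.1361 ≈ 1,293.3 × g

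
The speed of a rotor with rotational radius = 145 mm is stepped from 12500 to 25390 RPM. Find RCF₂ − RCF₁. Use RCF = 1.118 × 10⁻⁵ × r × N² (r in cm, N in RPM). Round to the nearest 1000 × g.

≈ 79000 g

r = 145 mm = 14.5 cm
RCF₁ = 1.118 × 10⁻⁵ × 14.5 × (12500)² = 1.118 × 10⁻⁵ × 14.5 × 156,250,000 ≈ 25,329.7 × g
RCF₂ = 1.118 × 10⁻⁵ × 14.5 × (25390)² = 1.118 × 10⁻⁵ × 14.5 × 644,652,100 ≈ 104,504.6 × g
Increase = 104,504.6 − 25,329.7 = 79,174.9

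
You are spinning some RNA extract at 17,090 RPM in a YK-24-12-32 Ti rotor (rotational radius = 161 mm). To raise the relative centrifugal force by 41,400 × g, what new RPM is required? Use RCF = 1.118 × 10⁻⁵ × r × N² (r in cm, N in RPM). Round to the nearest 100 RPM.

N₂ ≈ 22800 RPM

r = 161 mm = 16.1 cm
Current RCF = 1.118 × 10⁻⁵ × 16.1 × (17090)² = 1.118 × 10⁻⁵ × 16.1 × 292,068,100 ≈ 52,571.7 × g
Target RCF = 52,571.7 + 41,400 = 93,971.7 × g
N² = 93,971.7 / (17.9998 × 10⁻⁵) = 522,070,801
N ≈ √522,070,801 ≈ 22,848.9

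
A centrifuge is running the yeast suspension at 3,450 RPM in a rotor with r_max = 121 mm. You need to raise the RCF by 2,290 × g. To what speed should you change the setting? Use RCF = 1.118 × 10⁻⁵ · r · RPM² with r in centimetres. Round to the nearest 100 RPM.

r = 121 mm = 12.1 cm
Current RCF = 1.118 × 10⁻⁵ × 12.1 × (3450)² = 1.118 × 10⁻⁵ × 12.1 × 11,902,500 ≈ 1,610.1 × g
Target RCF = 1,610.1 + 2,290 = 3,900.1 × g
N² = 3,900.1 / (13.5278 × 10⁻⁵) = 28,830,261
N ≈ √28,830,261 ≈ 5,369.4

≈ 5400 RPM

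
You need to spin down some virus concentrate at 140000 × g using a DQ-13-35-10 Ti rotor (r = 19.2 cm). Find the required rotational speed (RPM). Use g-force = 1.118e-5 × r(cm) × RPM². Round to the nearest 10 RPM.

RCF = 1.118 × 10⁻⁵ × r × N²
140,000 = 1.118 × 10⁻⁵ × 19.2 × N²
N² = 140,000 / (21.4656 × 10⁻⁵) = 652,206,321
N ≈ √652,206,321 ≈ 25,538.3

N ≈ 25540 RPM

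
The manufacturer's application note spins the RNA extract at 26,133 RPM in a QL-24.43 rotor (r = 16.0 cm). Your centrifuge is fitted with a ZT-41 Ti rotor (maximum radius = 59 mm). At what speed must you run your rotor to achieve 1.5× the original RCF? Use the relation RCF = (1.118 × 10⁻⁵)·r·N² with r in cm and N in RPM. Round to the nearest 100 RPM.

≈ 52700 RPM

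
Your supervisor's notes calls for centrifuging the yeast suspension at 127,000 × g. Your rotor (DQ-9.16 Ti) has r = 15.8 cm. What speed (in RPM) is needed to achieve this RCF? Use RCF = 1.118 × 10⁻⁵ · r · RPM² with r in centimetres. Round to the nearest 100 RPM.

RCF = 1.118 × 10⁻⁵ × r × N²
127,000 = 1.118 × 10⁻⁵ × 15.8 × N²
N² = 127,000 / (17.6644 × 10⁻⁵) = 718,960,168
N ≈ √718,960,168 ≈ 26,813.4

26800 RPM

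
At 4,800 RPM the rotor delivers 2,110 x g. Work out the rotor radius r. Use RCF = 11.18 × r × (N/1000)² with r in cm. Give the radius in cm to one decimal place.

2110 = 11.18 × r × (4.8)²
r = 2110 / (11.18 × 23.04) = 2110 / 257.5872 ≈ 8.191 cm

r ≈ 8.2 cm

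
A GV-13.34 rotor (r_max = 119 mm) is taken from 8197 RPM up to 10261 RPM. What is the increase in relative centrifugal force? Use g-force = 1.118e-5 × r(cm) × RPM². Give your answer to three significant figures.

r = 119 mm = 11.9 cm
RCF₁ = 1.118 × 10⁻⁵ × 11.9 × (8197)² = 1.118 × 10⁻⁵ × 11.9 × 67,190,809 ≈ 8,939.2 × g
RCF₂ = 1.118 × 10⁻⁵ × 11.9 × (10261)² = 1.118 × 10⁻⁵ × 11.9 × 105,288,121 ≈ 14,007.7 × g
Increase = 14,007.7 − 8,939.2 = 5,068.5

≈ 5070 g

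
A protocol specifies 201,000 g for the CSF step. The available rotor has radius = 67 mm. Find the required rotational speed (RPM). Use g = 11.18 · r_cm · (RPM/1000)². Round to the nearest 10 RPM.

≈ 51800 RPM

r = 67 mm = 6.7 cm
RCF = 11.18 × r × (N/1000)²
201,000 = 11.18 × 6.7 × (N/1000)²
(N/1000)² = 201,000 / 74.906 = 2683.363
N = 1000 × √2683.363 ≈ 51,801.2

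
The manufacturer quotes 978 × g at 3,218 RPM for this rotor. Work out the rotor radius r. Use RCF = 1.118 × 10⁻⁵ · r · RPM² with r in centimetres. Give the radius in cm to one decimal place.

RCF = 1.118 × 10⁻⁵ × r × N²
978 = 1.118 × 10⁻⁵ × r × (3218)²
r = 978 / (1.118 × 10⁻⁵ × 10,355,524) = 978 / 115.7748 ≈ 8.447 cm

≈ 8.4 cm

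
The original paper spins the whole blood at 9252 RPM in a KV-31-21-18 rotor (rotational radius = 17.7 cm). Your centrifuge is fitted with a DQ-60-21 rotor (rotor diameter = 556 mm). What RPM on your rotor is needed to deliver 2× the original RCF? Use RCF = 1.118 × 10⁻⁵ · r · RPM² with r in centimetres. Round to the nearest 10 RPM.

RCF_original = 1.118 × 10⁻⁵ × 17.7 × (9252)² = 1.118 × 10⁻⁵ × 17.7 × 85,599,504 ≈ 16,938.9 × g
Target RCF = 2 × 16,938.9 ≈ 33,877.8 × g
Your rotor: r = 556 mm / 2 = 278 mm = 27.8 cm
33,877.8 = 1.118 × 10⁻⁵ × 27.8 × N²
N² = 33,877.8 / (31.0804 × 10⁻⁵) = 109,000,528
N ≈ √109,000,528 ≈ 10,440.3

10440 RPM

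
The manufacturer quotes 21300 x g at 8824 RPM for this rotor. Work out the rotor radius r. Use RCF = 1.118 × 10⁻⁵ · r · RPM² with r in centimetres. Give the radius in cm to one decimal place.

24.5 cm

RCF = 1.118 × 10⁻⁵ × r × N²
21300 = 1.118 × 10⁻⁵ × r × (8824)²
r = 21300 / (1.118 × 10⁻⁵ × 77,862,976) = 21300 / 870.5081 ≈ 24.468 cm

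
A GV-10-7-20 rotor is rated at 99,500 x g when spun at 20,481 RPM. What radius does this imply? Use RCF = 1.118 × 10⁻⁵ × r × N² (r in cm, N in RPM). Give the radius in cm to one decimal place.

r ≈ 21.2 cm

RCF = 1.118 × 10⁻⁵ × r × N²
99500 = 1.118 × 10⁻⁵ × r × (20481)²
r = 99500 / (1.118 × 10⁻⁵ × 419,471,361) = 99500 / 4689.69 ≈ 21.217 cm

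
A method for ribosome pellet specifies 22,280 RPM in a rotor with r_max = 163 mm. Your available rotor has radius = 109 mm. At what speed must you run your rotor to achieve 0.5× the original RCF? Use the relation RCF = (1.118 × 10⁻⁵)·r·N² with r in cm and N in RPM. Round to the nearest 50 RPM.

Original rotor: r = 163 mm = 16.3 cm
RCF_original = 1.118 × 10⁻⁵ × 16.3 × (22280)² = 1.118 × 10⁻⁵ × 16.3 × 496,398,400 ≈ 90,460.7 × g
Target RCF = 0.5 × 90,460.7 ≈ 45,230.3 × g
Your rotor: r = 109 mm = 10.9 cm
45,230.3 = 1.118 × 10⁻⁵ × 10.9 × N²
N² = 45,230.3 / (12.1862 × 10⁻⁵) = 371,160,001
N ≈ √371,160,001 ≈ 19,265.5

19250 RPM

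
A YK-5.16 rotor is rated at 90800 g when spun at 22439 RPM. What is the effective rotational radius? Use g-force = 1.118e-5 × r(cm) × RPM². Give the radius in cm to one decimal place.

r ≈ 16.1 cm

90800 = 1.118 × 10⁻⁵ × r × (22439)²
r = 90800 / (1.118 × 10⁻⁵ × 503,508,721) = 90800 / 5629.228 ≈ 16.130 cm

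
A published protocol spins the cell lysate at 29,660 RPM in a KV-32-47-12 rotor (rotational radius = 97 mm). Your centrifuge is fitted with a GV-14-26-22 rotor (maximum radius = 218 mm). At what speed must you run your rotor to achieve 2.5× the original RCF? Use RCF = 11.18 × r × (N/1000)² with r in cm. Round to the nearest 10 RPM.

31280 RPM

Original rotor: r = 97 mm = 9.7 cm
RCF_original = 11.18 × 9.7 × (29.66)² = 11.18 × 9.7 × 879.7156 ≈ 95,401.6 × g
Target RCF = 2.5 × 95,401.6 ≈ 238,504 × g
Your rotor: r = 218 mm = 21.8 cm
238,504 = 11.18 × 21.8 × (N/1000)²
(N/1000)² = 238,504 / 243.724 = 978.5823
N = 1000 × √978.5823 ≈ 31,282.3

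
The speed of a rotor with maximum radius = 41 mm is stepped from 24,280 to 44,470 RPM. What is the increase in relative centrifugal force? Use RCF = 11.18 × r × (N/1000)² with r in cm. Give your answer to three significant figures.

≈ 63600 ×g

r = 41 mm = 4.1 cm
RCF₁ = 11.18 × 4.1 × (24.28)² = 11.18 × 4.1 × 589.5184 ≈ 27,022.3 × g
RCF₂ = 11.18 × 4.1 × (44.47)² = 11.18 × 4.1 × 1,977.5809 ≈ 90,648.4 × g
Increase = 90,648.4 − 27,022.3 = 63,626.1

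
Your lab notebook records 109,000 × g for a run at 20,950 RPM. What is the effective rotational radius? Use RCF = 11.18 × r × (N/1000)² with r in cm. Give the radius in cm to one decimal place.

109000 = 11.18 × r × (20.95)²
r = 109000 / (11.18 × 438.9025) = 109000 / 4906.93 ≈ 22.213 cm

r ≈ 22.2 cm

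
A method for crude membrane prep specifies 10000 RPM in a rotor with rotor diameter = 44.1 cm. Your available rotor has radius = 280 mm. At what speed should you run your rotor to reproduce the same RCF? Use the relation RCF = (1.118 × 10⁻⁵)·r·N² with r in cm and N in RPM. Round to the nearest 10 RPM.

8870 RPM

Original rotor: r = 44.1 / 2 = 22.05 cm
RCF_original = 1.118 × 10⁻⁵ × 22.05 × (10000)² = 1.118 × 10⁻⁵ × 22.05 × 100,000,000 ≈ 24,651.9 × g
Your rotor: r = 280 mm = 28.0 cm
24,651.9 = 1.118 × 10⁻⁵ × 28 × N²
N² = 24,651.9 / (31.304 × 10⁻⁵) = 78,750,000
N ≈ √78,750,000 ≈ 8,874.1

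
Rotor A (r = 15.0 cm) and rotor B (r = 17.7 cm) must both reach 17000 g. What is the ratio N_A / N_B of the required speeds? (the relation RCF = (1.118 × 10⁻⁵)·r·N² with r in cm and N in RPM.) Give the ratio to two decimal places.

At fixed RCF, N ∝ 1/√r, so N_A/N_B = √(r_B/r_A) = √(17.7/15.0) = √1.180000 = 1.0863.

1.09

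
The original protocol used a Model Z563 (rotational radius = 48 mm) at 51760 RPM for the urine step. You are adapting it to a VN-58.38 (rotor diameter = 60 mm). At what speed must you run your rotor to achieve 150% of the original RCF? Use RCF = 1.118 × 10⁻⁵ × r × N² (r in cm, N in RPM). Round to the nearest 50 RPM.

Original rotor: r = 48 mm = 4.8 cm
RCF_original = 1.118 × 10⁻⁵ × 4.8 × (51760)² = 1.118 × 10⁻⁵ × 4.8 × 2,679,097,600 ≈ 143,771.1 × g
Target RCF = 1.5 × 143,771.1 ≈ 215,656.7 × g
Your rotor: r = 60 mm / 2 = 30 mm = 3 cm
215,656.7 = 1.118 × 10⁻⁵ × 3 × N²
N² = 215,656.7 / (3.354 × 10⁻⁵) = 6,429,836,017
N ≈ √6,429,836,017 ≈ 80,186.3

80200 RPM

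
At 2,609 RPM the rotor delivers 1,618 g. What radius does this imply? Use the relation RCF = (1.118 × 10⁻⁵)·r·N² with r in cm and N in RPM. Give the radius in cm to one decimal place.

r ≈ 21.3 cm

1618 = 1.118 × 10⁻⁵ × r × (2609)²
r = 1618 / (1.118 × 10⁻⁵ × 6,806,881) = 1618 / 76.10093 ≈ 21.261 cm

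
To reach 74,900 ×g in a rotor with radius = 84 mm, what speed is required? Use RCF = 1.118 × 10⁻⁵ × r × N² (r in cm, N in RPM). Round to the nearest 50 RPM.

r = 84 mm = 8.4 cm
RCF = 1.118 × 10⁻⁵ × r × N²
74,900 = 1.118 × 10⁻⁵ × 8.4 × N²
N² = 74,900 / (9.3912 × 10⁻⁵) = 797,555,158
N ≈ √797,555,158 ≈ 28,241.0

28250 RPM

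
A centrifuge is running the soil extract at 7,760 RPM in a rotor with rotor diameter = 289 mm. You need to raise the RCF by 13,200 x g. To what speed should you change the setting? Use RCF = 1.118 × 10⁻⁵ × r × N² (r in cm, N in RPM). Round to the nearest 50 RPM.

≈ 11900 RPM

r = 289 mm / 2 = 144.5 mm = 14.45 cm
Current RCF = 1.118 × 10⁻⁵ × 14.45 × (7760)² = 1.118 × 10⁻⁵ × 14.45 × 60,217,600 ≈ 9,728.2 × g
Target RCF = 9,728.2 + 13,200 = 22,928.2 × g
N² = 22,928.2 / (16.1551 × 10⁻⁵) = 141,925,460
N ≈ √141,925,460 ≈ 11,913.2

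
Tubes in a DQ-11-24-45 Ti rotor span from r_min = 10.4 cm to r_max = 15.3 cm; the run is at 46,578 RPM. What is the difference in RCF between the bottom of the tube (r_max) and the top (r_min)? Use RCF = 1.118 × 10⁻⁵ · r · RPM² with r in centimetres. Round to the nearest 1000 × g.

119000 g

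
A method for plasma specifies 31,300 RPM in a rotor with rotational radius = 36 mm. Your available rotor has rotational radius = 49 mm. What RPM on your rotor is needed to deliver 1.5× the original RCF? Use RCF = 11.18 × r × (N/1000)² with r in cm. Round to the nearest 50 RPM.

≈ 32850 RPM

Original rotor: r = 36 mm = 3.6 cm
RCF = 11.18 × r × (N/1000)²
RCF_original = 11.18 × 3.6 × (31.3)² = 11.18 × 3.6 × 979.69 ≈ 39,430.6 × g
Target RCF = 1.5 × 39,430.6 ≈ 59,145.9 × g
Your rotor: r = 49 mm = 4.9 cm
59,145.9 = 11.18 × 4.9 × (N/1000)²
(N/1000)² = 59,145.9 / 54.782 = 1079.659
N = 1000 × √1079.659 ≈ 32,858.2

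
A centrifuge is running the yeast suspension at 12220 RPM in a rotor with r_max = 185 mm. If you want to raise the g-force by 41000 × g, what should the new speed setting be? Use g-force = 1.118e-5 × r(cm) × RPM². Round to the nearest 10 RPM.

18640 RPM

r = 185 mm = 18.5 cm
Current RCF = 1.118 × 10⁻⁵ × 18.5 × (12220)² = 1.118 × 10⁻⁵ × 18.5 × 149,328,400 ≈ 30,885.6 × g
Target RCF = 30,885.6 + 41,000 = 71,885.6 × g
N² = 71,885.6 / (20.683 × 10⁻⁵) = 347,558,865
N ≈ √347,558,865 ≈ 18,642.9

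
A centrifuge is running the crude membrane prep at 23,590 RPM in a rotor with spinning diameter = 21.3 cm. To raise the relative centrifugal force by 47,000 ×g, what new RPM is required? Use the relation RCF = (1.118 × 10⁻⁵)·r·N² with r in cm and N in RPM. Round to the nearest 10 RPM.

r = 21.3 / 2 = 10.65 cm
Current RCF = 1.118 × 10⁻⁵ × 10.65 × (23590)² = 1.118 × 10⁻⁵ × 10.65 × 556,488,100 ≈ 66,259.4 × g
Target RCF = 66,259.4 + 47,000 = 113,259.4 × g
N² = 113,259.4 / (11.9067 × 10⁻⁵) = 951,224,101
N ≈ √951,224,101 ≈ 30,841.9

≈ 30840 RPM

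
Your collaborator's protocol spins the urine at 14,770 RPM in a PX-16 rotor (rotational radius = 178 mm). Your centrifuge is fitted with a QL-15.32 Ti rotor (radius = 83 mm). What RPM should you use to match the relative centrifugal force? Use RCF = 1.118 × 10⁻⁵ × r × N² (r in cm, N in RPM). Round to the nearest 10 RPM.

≈ 21630 RPM

Original rotor: r = 178 mm = 17.8 cm
RCF = 1.118 × 10⁻⁵ × r × N²
RCF_original = 1.118 × 10⁻⁵ × 17.8 × (14770)² = 1.118 × 10⁻⁵ × 17.8 × 218,152,900 ≈ 43,413.3 × g
Your rotor: r = 83 mm = 8.3 cm
43,413.3 = 1.118 × 10⁻⁵ × 8.3 × N²
N² = 43,413.3 / (9.2794 × 10⁻⁵) = 467,845,981
N ≈ √467,845,981 ≈ 21,629.7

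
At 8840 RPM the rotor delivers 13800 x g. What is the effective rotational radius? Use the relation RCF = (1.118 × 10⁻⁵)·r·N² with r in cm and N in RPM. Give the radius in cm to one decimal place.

r ≈ 15.8 cm

RCF = 1.118 × 10⁻⁵ × r × N²
13800 = 1.118 × 10⁻⁵ × r × (8840)²
r = 13800 / (1.118 × 10⁻⁵ × 78,145,600) = 13800 / 873.6678 ≈ 15.795 cm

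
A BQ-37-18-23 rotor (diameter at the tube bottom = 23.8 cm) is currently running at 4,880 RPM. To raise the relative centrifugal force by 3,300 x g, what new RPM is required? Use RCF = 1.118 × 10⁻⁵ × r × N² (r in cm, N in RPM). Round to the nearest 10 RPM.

r = 23.8 / 2 = 11.9 cm
Current RCF = 1.118 × 10⁻⁵ × 11.9 × (4880)² = 1.118 × 10⁻⁵ × 11.9 × 23,814,400 ≈ 3,168.3 × g
Target RCF = 3,168.3 + 3,300 = 6,468.3 × g
N² = 6,468.3 / (13.3042 × 10⁻⁵) = 48,618,481
N ≈ √48,618,481 ≈ 6,972.7

6970 RPM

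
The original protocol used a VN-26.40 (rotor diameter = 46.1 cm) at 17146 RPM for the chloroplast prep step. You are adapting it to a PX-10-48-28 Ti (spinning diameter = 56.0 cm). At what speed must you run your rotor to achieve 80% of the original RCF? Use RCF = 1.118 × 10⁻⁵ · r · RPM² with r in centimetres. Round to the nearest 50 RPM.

Original rotor: r = 46.1 / 2 = 23.05 cm
RCF_original = 1.118 × 10⁻⁵ × 23.05 × (17146)² = 1.118 × 10⁻⁵ × 23.05 × 293,985,316 ≈ 75,759.7 × g
Target RCF = 0.8 × 75,759.7 ≈ 60,607.8 × g
Your rotor: r = 56.0 / 2 = 28 cm
60,607.8 = 1.118 × 10⁻⁵ × 28 × N²
N² = 60,607.8 / (31.304 × 10⁻⁵) = 193,610,401
N ≈ √193,610,401 ≈ 13,914.4

≈ 13900 RPM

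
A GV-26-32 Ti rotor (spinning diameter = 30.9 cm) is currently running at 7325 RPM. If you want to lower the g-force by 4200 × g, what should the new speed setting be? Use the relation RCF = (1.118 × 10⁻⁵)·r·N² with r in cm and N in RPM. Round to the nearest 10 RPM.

r = 30.9 / 2 = 15.45 cm
Current RCF = 1.118 × 10⁻⁵ × 15.45 × (7325)² = 1.118 × 10⁻⁵ × 15.45 × 53,655,625 ≈ 9,268 × g
Target RCF = 9,268 − 4,200 = 5,068 × g
N² = 5,068 / (17.2731 × 10⁻⁵) = 29,340,419
N ≈ √29,340,419 ≈ 5,416.7

5420 RPM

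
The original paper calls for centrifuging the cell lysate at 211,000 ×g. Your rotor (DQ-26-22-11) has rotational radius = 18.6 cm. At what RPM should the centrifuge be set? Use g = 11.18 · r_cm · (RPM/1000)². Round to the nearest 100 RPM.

RCF = 11.18 × r × (N/1000)²
211,000 = 11.18 × 18.6 × (N/1000)²
(N/1000)² = 211,000 / 207.948 = 1014.677
N = 1000 × √1014.677 ≈ 31,854.0

N ≈ 31900 RPM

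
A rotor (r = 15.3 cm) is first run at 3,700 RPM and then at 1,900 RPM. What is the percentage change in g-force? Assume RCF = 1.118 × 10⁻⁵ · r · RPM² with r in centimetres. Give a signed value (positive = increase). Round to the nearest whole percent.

RCF ∝ N², so the ratio is (1900/3700)² = (0.513514)² = 0.2637.
Change = 0.2637 − 1 = -0.7363 → -73.6%.

-74%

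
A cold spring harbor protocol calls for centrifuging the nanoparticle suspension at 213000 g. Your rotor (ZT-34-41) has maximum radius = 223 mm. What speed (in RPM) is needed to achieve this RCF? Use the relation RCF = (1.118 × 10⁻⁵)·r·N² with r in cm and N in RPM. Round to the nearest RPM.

29229 RPM

r = 223 mm = 22.3 cm
RCF = 1.118 × 10⁻⁵ × r × N²
213,000 = 1.118 × 10⁻⁵ × 22.3 × N²
N² = 213,000 / (24.9314 × 10⁻⁵) = 854,344,321
N ≈ √854,344,321 ≈ 29,229.2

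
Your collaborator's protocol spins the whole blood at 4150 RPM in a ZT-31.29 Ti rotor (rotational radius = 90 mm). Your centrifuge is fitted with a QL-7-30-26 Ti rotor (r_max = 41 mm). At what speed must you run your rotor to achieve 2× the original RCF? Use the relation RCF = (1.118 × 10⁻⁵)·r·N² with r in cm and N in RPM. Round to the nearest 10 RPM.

≈ 8700 RPM

Original rotor: r = 90 mm = 9.0 cm
RCF = 1.118 × 10⁻⁵ × r × N²
RCF_original = 1.118 × 10⁻⁵ × 9 × (4150)² = 1.118 × 10⁻⁵ × 9 × 17,222,500 ≈ 1,732.9 × g
Target RCF = 2 × 1,732.9 ≈ 3,465.8 × g
Your rotor: r = 41 mm = 4.1 cm
3,465.8 = 1.118 × 10⁻⁵ × 4.1 × N²
N² = 3,465.8 / (4.5838 × 10⁻⁵) = 75,609,756
N ≈ √75,609,756 ≈ 8,695.4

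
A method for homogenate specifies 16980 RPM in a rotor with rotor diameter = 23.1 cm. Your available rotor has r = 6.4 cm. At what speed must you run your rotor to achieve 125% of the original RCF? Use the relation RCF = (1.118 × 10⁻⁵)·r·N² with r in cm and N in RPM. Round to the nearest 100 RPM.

≈ 25500 RPM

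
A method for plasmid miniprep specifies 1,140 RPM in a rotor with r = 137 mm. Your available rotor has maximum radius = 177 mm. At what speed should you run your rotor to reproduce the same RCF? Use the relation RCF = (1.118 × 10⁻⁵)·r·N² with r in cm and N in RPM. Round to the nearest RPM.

≈ 1003 RPM

Original rotor: r = 137 mm = 13.7 cm
RCF_original = 1.118 × 10⁻⁵ × 13.7 × (1140)² = 1.118 × 10⁻⁵ × 13.7 × 1,299,600 ≈ 199.1 × g
Your rotor: r = 177 mm = 17.7 cm
199.1 = 1.118 × 10⁻⁵ × 17.7 × N²
N² = 199.1 / (19.7886 × 10⁻⁵) = 1,006,135
N ≈ √1,006,135 ≈ 1,003.1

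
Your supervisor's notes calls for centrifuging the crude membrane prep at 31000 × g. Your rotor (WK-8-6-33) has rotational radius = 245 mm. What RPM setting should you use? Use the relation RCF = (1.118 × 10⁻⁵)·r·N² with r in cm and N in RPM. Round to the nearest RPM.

r = 245 mm = 24.5 cm
31,000 = 1.118 × 10⁻⁵ × 24.5 × N²
N² = 31,000 / (27.391 × 10⁻⁵) = 113,175,861
N ≈ √113,175,861 ≈ 10,638.4

10638 RPM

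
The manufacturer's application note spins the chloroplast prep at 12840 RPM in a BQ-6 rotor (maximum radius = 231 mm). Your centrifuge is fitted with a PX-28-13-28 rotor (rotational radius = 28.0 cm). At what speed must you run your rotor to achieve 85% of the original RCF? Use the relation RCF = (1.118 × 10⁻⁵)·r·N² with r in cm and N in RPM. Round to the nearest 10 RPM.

≈ 10750 RPM

Original rotor: r = 231 mm = 23.1 cm
RCF_original = 1.118 × 10⁻⁵ × 23.1 × (12840)² = 1.118 × 10⁻⁵ × 23.1 × 164,865,600 ≈ 42,577.9 × g
Target RCF = 0.85 × 42,577.9 ≈ 36,191.2 × g
36,191.2 = 1.118 × 10⁻⁵ × 28 × N²
N² = 36,191.2 / (31.304 × 10⁻⁵) = 115,612,062
N ≈ √115,612,062 ≈ 10,752.3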